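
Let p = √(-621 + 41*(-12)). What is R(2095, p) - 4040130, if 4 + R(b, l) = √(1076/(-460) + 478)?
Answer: -4040134 + √6290615/115 ≈ -4.0401e+6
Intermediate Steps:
p = I*√1113 (p = √(-621 - 492) = √(-1113) = I*√1113 ≈ 33.362*I)
R(b, l) = -4 + √6290615/115 (R(b, l) = -4 + √(1076/(-460) + 478) = -4 + √(1076*(-1/460) + 478) = -4 + √(-269/115 + 478) = -4 + √(54701/115) = -4 + √6290615/115)
R(2095, p) - 4040130 = (-4 + √6290615/115) - 4040130 = -4040134 + √6290615/115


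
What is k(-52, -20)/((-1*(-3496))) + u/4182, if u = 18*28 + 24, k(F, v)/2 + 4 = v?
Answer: 34274/304589 ≈ 0.11253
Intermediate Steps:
k(F, v) = -8 + 2*v
u = 528 (u = 504 + 24 = 528)
k(-52, -20)/((-1*(-3496))) + u/4182 = (-8 + 2*(-20))/((-1*(-3496))) + 528/4182 = (-8 - 40)/3496 + 528*(1/4182) = -48*1/3496 + 88/697 = -6/437 + 88/697 = 34274/304589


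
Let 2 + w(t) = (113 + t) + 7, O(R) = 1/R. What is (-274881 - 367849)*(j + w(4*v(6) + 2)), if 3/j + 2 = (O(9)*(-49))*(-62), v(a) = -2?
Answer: -21741434891/302 ≈ -7.1992e+7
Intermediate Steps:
O(R) = 1/R
j = 27/3020 (j = 3/(-2 + (-49/9)*(-62)) = 3/(-2 + ((⅑)*(-49))*(-62)) = 3/(-2 - 49/9*(-62)) = 3/(-2 + 3038/9) = 3/(3020/9) = 3*(9/3020) = 27/3020 ≈ 0.0089404)
w(t) = 118 + t (w(t) = -2 + ((113 + t) + 7) = -2 + (120 + t) = 118 + t)
(-274881 - 367849)*(j + w(4*v(6) + 2)) = (-274881 - 367849)*(27/3020 + (118 + (4*(-2) + 2))) = -642730*(27/3020 + (118 + (-8 + 2))) = -642730*(27/3020 + (118 - 6)) = -642730*(27/3020 + 112) = -642730*338267/3020 = -21741434891/302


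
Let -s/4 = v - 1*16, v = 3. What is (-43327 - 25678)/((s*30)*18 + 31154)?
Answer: -69005/59234 ≈ -1.1650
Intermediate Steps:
s = 52 (s = -4*(3 - 1*16) = -4*(3 - 16) = -4*(-13) = 52)
(-43327 - 25678)/((s*30)*18 + 31154) = (-43327 - 25678)/((52*30)*18 + 31154) = -69005/(1560*18 + 31154) = -69005/(28080 + 31154) = -69005/59234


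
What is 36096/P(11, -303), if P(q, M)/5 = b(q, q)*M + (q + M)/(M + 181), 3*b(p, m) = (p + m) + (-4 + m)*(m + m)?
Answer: -1100928/2710475 ≈ -0.40618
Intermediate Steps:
b(p, m) = m/3 + p/3 + 2*m*(-4 + m)/3 (b(p, m) = ((p + m) + (-4 + m)*(m + m))/3 = ((m + p) + (-4 + m)*(2*m))/3 = ((m + p) + 2*m*(-4 + m))/3 = (m + p + 2*m*(-4 + m))/3 = m/3 + p/3 + 2*m*(-4 + m)/3)
P(q, M) = 5*M*(-2*q + 2*q²/3) + 5*(M + q)/(181 + M) (P(q, M) = 5*((-7*q/3 + q/3 + 2*q²/3)*M + (q + M)/(M + 181)) = 5*((-2*q + 2*q²/3)*M + (M + q)/(181 + M)) = 5*(M*(-2*q + 2*q²/3) + (M + q)/(181 + M)) = 5*M*(-2*q + 2*q²/3) + 5*(M + q)/(181 + M))
36096/P(11, -303) = 36096/((5*(3*(-303) + 3*11 + 2*11*(-303)²*(-3 + 11) + 362*(-303)*11*(-3 + 11))/(3*(181 - 303)))) = 36096/(((5/3)*(-909 + 33 + 2*11*91809*8 + 362*(-303)*11*8)/(-122))) = 36096/(((5/3)*(-1/122)*(-909 + 33 + 16158384 - 9652368))) = 36096/(((5/3)*(-1/122)*6505140)) = 36096/(-5420950/61) = 36096*(-61/5420950) = -1100928/2710475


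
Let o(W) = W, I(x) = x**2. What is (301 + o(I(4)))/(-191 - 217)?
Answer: -317/408 ≈ -0.77696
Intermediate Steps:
(301 + o(I(4)))/(-191 - 217) = (301 + 4**2)/(-191 - 217) = (301 + 16)/(-408) = 317*(-1/408) = -317/408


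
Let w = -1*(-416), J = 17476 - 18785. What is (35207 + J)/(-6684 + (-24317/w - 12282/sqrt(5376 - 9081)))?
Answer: -3757529121594560/748057657531991 - 1847418220544*I*sqrt(3705)/748057657531991 ≈ -5.023 - 0.15032*I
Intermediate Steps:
J = -1309
w = 416
(35207 + J)/(-6684 + (-24317/w - 12282/sqrt(5376 - 9081))) = (35207 - 1309)/(-6684 + (-24317/416 - 12282/sqrt(5376 - 9081))) = 33898/(-6684 + (-24317*1/416 - 12282*(-I*sqrt(3705)/3705))) = 33898/(-6684 + (-24317/416 - 12282*(-I*sqrt(3705)/3705))) = 33898/(-6684 + (-24317/416 - (-4094)*I*sqrt(3705)/1235)) = 33898/(-6684 + (-24317/416 + 4094*I*sqrt(3705)/1235)) = 33898/(-2804861/416 + 4094*I*sqrt(3705)/1235)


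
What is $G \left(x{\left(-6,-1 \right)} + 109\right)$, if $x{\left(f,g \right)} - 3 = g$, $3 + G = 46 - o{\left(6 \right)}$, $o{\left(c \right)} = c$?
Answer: $4107$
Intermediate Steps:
$G = 37$ ($G = -3 + \left(46 - 6\right) = -3 + 40 = 37$)
$x{\left(f,g \right)} = 3 + g$
$G \left(x{\left(-6,-1 \right)} + 109\right) = 37 \left(\left(3 - 1\right) + 109\right) = 37 \left(2 + 109\right) = 37 \cdot 111 = 4107$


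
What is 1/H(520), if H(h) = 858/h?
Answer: 20/33 ≈ 0.60606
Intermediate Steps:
1/H(520) = 1/(858/520) = 1/(858*(1/520)) = 1/(33/20) = 20/33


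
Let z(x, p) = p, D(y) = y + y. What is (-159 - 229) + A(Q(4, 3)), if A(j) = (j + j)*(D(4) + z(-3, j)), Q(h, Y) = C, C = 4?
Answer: -292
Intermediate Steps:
D(y) = 2*y
Q(h, Y) = 4
A(j) = 2*j*(8 + j) (A(j) = (j + j)*(2*4 + j) = (2*j)*(8 + j) = 2*j*(8 + j))
(-159 - 229) + A(Q(4, 3)) = (-159 - 229) + 2*4*(8 + 4) = -388 + 2*4*12 = -388 + 96 = -292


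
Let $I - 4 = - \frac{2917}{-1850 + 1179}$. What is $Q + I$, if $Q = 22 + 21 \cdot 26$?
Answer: $\frac{386729}{671} \approx 576.35$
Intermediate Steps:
$I = \frac{5601}{671}$ ($I = 4 - \frac{2917}{-1850 + 1179} = 4 - \frac{2917}{-671} = 4 - - \frac{2917}{671} = 4 + \frac{2917}{671} = \frac{5601}{671} \approx 8.3472$)
$Q = 568$ ($Q = 22 + 546 = 568$)
$Q + I = 568 + \frac{5601}{671} = \frac{386729}{671}$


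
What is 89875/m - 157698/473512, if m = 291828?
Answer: -216487559/8636503746 ≈ -0.025067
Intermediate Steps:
89875/m - 157698/473512 = 89875/291828 - 157698/473512 = 89875*(1/291828) - 157698*1/473512 = 89875/291828 - 78849/236756 = -216487559/8636503746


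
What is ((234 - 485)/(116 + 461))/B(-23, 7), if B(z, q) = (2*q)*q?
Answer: -251/56546 ≈ -0.0044389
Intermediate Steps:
B(z, q) = 2*q²
((234 - 485)/(116 + 461))/B(-23, 7) = ((234 - 485)/(116 + 461))/((2*7²)) = (-251/577)/((2*49)) = -251*1/577/98 = -251/577*1/98 = -251/56546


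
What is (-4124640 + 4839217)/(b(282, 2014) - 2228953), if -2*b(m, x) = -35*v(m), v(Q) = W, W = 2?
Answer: -714577/2228918 ≈ -0.32059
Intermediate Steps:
v(Q) = 2
b(m, x) = 35 (b(m, x) = -(-35)*2/2 = -½*(-70) = 35)
(-4124640 + 4839217)/(b(282, 2014) - 2228953) = (-4124640 + 4839217)/(35 - 2228953) = 714577/(-2228918) = 714577*(-1/2228918) = -714577/2228918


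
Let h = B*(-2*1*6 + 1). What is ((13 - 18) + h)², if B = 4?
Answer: 2401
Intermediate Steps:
h = -44 (h = 4*(-2*1*6 + 1) = 4*(-2*6 + 1) = 4*(-12 + 1) = 4*(-11) = -44)
((13 - 18) + h)² = ((13 - 18) - 44)² = (-5 - 44)² = (-49)² = 2401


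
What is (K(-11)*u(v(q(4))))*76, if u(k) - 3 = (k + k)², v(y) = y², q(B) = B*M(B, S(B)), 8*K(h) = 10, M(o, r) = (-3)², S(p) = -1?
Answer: 638254365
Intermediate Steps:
M(o, r) = 9
K(h) = 5/4 (K(h) = (⅛)*10 = 5/4)
q(B) = 9*B (q(B) = B*9 = 9*B)
u(k) = 3 + 4*k² (u(k) = 3 + (k + k)² = 3 + (2*k)² = 3 + 4*k²)
(K(-11)*u(v(q(4))))*76 = (5*(3 + 4*((9*4)²)²)/4)*76 = (5*(3 + 4*(36²)²)/4)*76 = (5*(3 + 4*1296²)/4)*76 = (5*(3 + 4*1679616)/4)*76 = (5*(3 + 6718464)/4)*76 = ((5/4)*6718467)*76 = (33592335/4)*76 = 638254365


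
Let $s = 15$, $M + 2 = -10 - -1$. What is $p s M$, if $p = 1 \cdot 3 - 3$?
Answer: $0$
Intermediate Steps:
$p = 0$ ($p = 3 - 3 = 0$)
$M = -11$ ($M = -2 - 9 = -11$)
$p s M = 0 \cdot 15 \left(-11\right) = 0 \left(-11\right) = 0$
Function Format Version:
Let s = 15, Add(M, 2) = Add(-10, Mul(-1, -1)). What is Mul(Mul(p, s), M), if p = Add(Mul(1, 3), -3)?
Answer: 0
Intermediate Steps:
p = 0 (p = Add(3, -3) = 0)
M = -11 (M = Add(-2, Add(-10, Mul(-1, -1))) = Add(-2, Add(-10, 1)) = Add(-2, -9) = -11)
Mul(Mul(p, s), M) = Mul(Mul(0, 15), -11) = Mul(0, -11) = 0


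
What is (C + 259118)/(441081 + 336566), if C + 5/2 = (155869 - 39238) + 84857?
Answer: 921207/1555294 ≈ 0.59230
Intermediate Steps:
C = 402971/2 (C = -5/2 + ((155869 - 39238) + 84857) = -5/2 + (116631 + 84857) = -5/2 + 201488 = 402971/2 ≈ 2.0149e+5)
(C + 259118)/(441081 + 336566) = (402971/2 + 259118)/(441081 + 336566) = (921207/2)/777647 = (921207/2)*(1/777647) = 921207/1555294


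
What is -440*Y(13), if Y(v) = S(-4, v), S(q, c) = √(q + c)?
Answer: -1320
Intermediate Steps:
S(q, c) = √(c + q)
Y(v) = √(-4 + v) (Y(v) = √(v - 4) = √(-4 + v))
-440*Y(13) = -440*√(-4 + 13) = -440*√9 = -440*3 = -1320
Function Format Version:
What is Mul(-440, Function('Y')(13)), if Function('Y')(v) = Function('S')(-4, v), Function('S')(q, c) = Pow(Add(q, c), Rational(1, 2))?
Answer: -1320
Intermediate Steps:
Function('S')(q, c) = Pow(Add(c, q), Rational(1, 2))
Function('Y')(v) = Pow(Add(-4, v), Rational(1, 2)) (Function('Y')(v) = Pow(Add(v, -4), Rational(1, 2)) = Pow(Add(-4, v), Rational(1, 2)))
Mul(-440, Function('Y')(13)) = Mul(-440, Pow(Add(-4, 13), Rational(1, 2))) = Mul(-440, Pow(9, Rational(1, 2))) = Mul(-440, 3) = -1320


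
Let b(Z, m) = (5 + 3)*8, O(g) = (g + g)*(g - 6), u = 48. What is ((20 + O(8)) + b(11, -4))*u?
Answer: 5568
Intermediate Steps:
O(g) = 2*g*(-6 + g) (O(g) = (2*g)*(-6 + g) = 2*g*(-6 + g))
b(Z, m) = 64 (b(Z, m) = 8*8 = 64)
((20 + O(8)) + b(11, -4))*u = ((20 + 2*8*(-6 + 8)) + 64)*48 = ((20 + 2*8*2) + 64)*48 = ((20 + 32) + 64)*48 = (52 + 64)*48 = 116*48 = 5568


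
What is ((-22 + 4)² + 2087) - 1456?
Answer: 955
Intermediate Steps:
((-22 + 4)² + 2087) - 1456 = ((-18)² + 2087) - 1456 = (324 + 2087) - 1456 = 2411 - 1456 = 955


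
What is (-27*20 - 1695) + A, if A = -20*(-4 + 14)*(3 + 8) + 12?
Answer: -4423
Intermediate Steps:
A = -2188 (A = -200*11 + 12 = -20*110 + 12 = -2200 + 12 = -2188)
(-27*20 - 1695) + A = (-27*20 - 1695) - 2188 = (-540 - 1695) - 2188 = -2235 - 2188 = -4423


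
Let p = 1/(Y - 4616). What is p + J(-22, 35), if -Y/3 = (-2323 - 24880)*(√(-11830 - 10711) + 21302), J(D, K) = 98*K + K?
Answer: 10472234983829802193927/3022290038622817825 - 81609*I*√22541/3022290038622817825 ≈ 3465.0 - 4.054e-12*I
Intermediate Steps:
J(D, K) = 99*K
Y = 1738434918 + 81609*I*√22541 (Y = -3*(-2323 - 24880)*(√(-11830 - 10711) + 21302) = -(-81609)*(√(-22541) + 21302) = -(-81609)*(I*√22541 + 21302) = -(-81609)*(21302 + I*√22541) = -3*(-579478306 - 27203*I*√22541) = 1738434918 + 81609*I*√22541 ≈ 1.7384e+9 + 1.2252e+7*I)
p = 1/(1738430302 + 81609*I*√22541) (p = 1/((1738434918 + 81609*I*√22541) - 4616) = 1/(1738430302 + 81609*I*√22541) ≈ 5.752e-10 - 4.054e-12*I)
p + J(-22, 35) = (1738430302/3022290038622817825 - 81609*I*√22541/3022290038622817825) + 99*35 = (1738430302/3022290038622817825 - 81609*I*√22541/3022290038622817825) + 3465 = 10472234983829802193927/3022290038622817825 - 81609*I*√22541/3022290038622817825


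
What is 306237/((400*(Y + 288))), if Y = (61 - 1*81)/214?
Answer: 32767359/12322400 ≈ 2.6592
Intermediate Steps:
Y = -10/107 (Y = (61 - 81)*(1/214) = -20*1/214 = -10/107 ≈ -0.093458)
306237/((400*(Y + 288))) = 306237/((400*(-10/107 + 288))) = 306237/((400*(30806/107))) = 306237/(12322400/107) = 306237*(107/12322400) = 32767359/12322400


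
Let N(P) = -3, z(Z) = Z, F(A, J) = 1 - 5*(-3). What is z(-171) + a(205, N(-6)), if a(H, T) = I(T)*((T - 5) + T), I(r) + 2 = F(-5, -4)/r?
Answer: -271/3 ≈ -90.333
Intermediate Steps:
F(A, J) = 16 (F(A, J) = 1 + 15 = 16)
I(r) = -2 + 16/r
a(H, T) = (-5 + 2*T)*(-2 + 16/T) (a(H, T) = (-2 + 16/T)*((T - 5) + T) = (-2 + 16/T)*((-5 + T) + T) = (-2 + 16/T)*(-5 + 2*T) = (-5 + 2*T)*(-2 + 16/T))
z(-171) + a(205, N(-6)) = -171 + (42 - 80/(-3) - 4*(-3)) = -171 + (42 - 80*(-⅓) + 12) = -171 + (42 + 80/3 + 12) = -171 + 242/3 = -271/3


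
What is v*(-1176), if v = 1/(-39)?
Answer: 392/13 ≈ 30.154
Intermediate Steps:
v = -1/39 ≈ -0.025641
v*(-1176) = -1/39*(-1176) = 392/13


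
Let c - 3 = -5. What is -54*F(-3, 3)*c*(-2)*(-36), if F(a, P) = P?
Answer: 23328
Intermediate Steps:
c = -2 (c = 3 - 5 = -2)
-54*F(-3, 3)*c*(-2)*(-36) = -54*3*(-2)*(-2)*(-36) = -(-324)*(-2)*(-36) = -54*12*(-36) = -648*(-36) = 23328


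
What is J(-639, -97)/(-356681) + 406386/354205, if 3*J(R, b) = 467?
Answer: 434685080863/379014580815 ≈ 1.1469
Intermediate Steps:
J(R, b) = 467/3 (J(R, b) = (⅓)*467 = 467/3)
J(-639, -97)/(-356681) + 406386/354205 = (467/3)/(-356681) + 406386/354205 = (467/3)*(-1/356681) + 406386*(1/354205) = -467/1070043 + 406386/354205 = 434685080863/379014580815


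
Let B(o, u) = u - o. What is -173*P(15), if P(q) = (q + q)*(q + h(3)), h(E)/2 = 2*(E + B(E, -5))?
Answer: 25950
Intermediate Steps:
h(E) = -20 (h(E) = 2*(2*(E + (-5 - E))) = 2*(2*(-5)) = 2*(-10) = -20)
P(q) = 2*q*(-20 + q) (P(q) = (q + q)*(q - 20) = (2*q)*(-20 + q) = 2*q*(-20 + q))
-173*P(15) = -346*15*(-20 + 15) = -346*15*(-5) = -173*(-150) = 25950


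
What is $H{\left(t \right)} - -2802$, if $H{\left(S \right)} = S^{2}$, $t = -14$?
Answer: $2998$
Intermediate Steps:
$H{\left(t \right)} - -2802 = \left(-14\right)^{2} - -2802 = 196 + 2802 = 2998$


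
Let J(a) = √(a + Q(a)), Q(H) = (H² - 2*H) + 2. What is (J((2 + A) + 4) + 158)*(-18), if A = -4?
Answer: -2880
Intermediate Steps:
Q(H) = 2 + H² - 2*H
J(a) = √(2 + a² - a) (J(a) = √(a + (2 + a² - 2*a)) = √(2 + a² - a))
(J((2 + A) + 4) + 158)*(-18) = (√(2 + ((2 - 4) + 4)² - ((2 - 4) + 4)) + 158)*(-18) = (√(2 + (-2 + 4)² - (-2 + 4)) + 158)*(-18) = (√(2 + 2² - 1*2) + 158)*(-18) = (√(2 + 4 - 2) + 158)*(-18) = (√4 + 158)*(-18) = (2 + 158)*(-18) = 160*(-18) = -2880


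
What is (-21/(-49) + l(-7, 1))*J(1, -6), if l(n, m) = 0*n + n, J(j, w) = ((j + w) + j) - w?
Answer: -92/7 ≈ -13.143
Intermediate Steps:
J(j, w) = 2*j (J(j, w) = (w + 2*j) - w = 2*j)
l(n, m) = n (l(n, m) = 0 + n = n)
(-21/(-49) + l(-7, 1))*J(1, -6) = (-21/(-49) - 7)*(2*1) = (-21*(-1/49) - 7)*2 = (3/7 - 7)*2 = -46/7*2 = -92/7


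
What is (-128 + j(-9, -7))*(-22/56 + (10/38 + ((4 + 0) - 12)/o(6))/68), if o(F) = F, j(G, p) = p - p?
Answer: 354752/6783 ≈ 52.300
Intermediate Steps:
j(G, p) = 0
(-128 + j(-9, -7))*(-22/56 + (10/38 + ((4 + 0) - 12)/o(6))/68) = (-128 + 0)*(-22/56 + (10/38 + ((4 + 0) - 12)/6)/68) = -128*(-22*1/56 + (10*(1/38) + (4 - 12)*(⅙))*(1/68)) = -128*(-11/28 + (5/19 - 8*⅙)*(1/68)) = -128*(-11/28 + (5/19 - 4/3)*(1/68)) = -128*(-11/28 - 61/57*1/68) = -128*(-11/28 - 61/3876) = -128*(-5543/13566) = 354752/6783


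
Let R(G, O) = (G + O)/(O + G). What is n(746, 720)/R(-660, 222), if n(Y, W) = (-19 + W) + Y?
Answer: 1447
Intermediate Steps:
R(G, O) = 1 (R(G, O) = (G + O)/(G + O) = 1)
n(Y, W) = -19 + W + Y
n(746, 720)/R(-660, 222) = (-19 + 720 + 746)/1 = 1447*1 = 1447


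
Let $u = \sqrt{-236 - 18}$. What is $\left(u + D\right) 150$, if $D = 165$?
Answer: $24750 + 150 i \sqrt{254} \approx 24750.0 + 2390.6 i$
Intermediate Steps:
$u = i \sqrt{254}$ ($u = \sqrt{-254} = i \sqrt{254} \approx 15.937 i$)
$\left(u + D\right) 150 = \left(i \sqrt{254} + 165\right) 150 = \left(165 + i \sqrt{254}\right) 150 = 24750 + 150 i \sqrt{254}$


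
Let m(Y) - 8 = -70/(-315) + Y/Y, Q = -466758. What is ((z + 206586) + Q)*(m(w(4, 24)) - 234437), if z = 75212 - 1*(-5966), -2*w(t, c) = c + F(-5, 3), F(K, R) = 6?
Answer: 377650490900/9 ≈ 4.1961e+10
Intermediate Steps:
w(t, c) = -3 - c/2 (w(t, c) = -(c + 6)/2 = -(6 + c)/2 = -3 - c/2)
z = 81178 (z = 75212 + 5966 = 81178)
m(Y) = 83/9 (m(Y) = 8 + (-70/(-315) + Y/Y) = 8 + (-70*(-1/315) + 1) = 8 + (2/9 + 1) = 8 + 11/9 = 83/9)
((z + 206586) + Q)*(m(w(4, 24)) - 234437) = ((81178 + 206586) - 466758)*(83/9 - 234437) = (287764 - 466758)*(-2109850/9) = -178994*(-2109850/9) = 377650490900/9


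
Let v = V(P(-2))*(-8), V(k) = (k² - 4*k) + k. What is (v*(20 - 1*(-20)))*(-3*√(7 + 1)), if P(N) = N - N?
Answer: 0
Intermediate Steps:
P(N) = 0
V(k) = k² - 3*k
v = 0 (v = (0*(-3 + 0))*(-8) = (0*(-3))*(-8) = 0*(-8) = 0)
(v*(20 - 1*(-20)))*(-3*√(7 + 1)) = (0*(20 - 1*(-20)))*(-3*√(7 + 1)) = (0*(20 + 20))*(-6*√2) = (0*40)*(-6*√2) = 0*(-6*√2) = 0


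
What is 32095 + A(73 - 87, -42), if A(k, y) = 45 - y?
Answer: 32182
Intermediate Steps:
32095 + A(73 - 87, -42) = 32095 + (45 - 1*(-42)) = 32095 + (45 + 42) = 32095 + 87 = 32182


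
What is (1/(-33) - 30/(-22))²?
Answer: 16/9 ≈ 1.7778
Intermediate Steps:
(1/(-33) - 30/(-22))² = (-1/33 - 30*(-1/22))² = (-1/33 + 15/11)² = (4/3)² = 16/9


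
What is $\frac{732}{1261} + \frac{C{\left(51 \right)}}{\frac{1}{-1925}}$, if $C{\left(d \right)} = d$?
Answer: $- \frac{123797943}{1261} \approx -98174.0$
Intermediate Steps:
$\frac{732}{1261} + \frac{C{\left(51 \right)}}{\frac{1}{-1925}} = \frac{732}{1261} + \frac{51}{\frac{1}{-1925}} = 732 \cdot \frac{1}{1261} + \frac{51}{- \frac{1}{1925}} = \frac{732}{1261} + 51 \left(-1925\right) = \frac{732}{1261} - 98175 = - \frac{123797943}{1261}$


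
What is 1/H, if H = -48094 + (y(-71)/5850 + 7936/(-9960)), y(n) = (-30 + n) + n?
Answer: -242775/11676221428 ≈ -2.0792e-5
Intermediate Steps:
y(n) = -30 + 2*n
H = -11676221428/242775 (H = -48094 + ((-30 + 2*(-71))/5850 + 7936/(-9960)) = -48094 + ((-30 - 142)*(1/5850) + 7936*(-1/9960)) = -48094 + (-172*1/5850 - 992/1245) = -48094 + (-86/2925 - 992/1245) = -48094 - 200578/242775 = -11676221428/242775 ≈ -48095.)
1/H = 1/(-11676221428/242775) = -242775/11676221428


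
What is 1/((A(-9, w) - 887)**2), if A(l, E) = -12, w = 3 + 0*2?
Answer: 1/808201 ≈ 1.2373e-6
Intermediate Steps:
w = 3 (w = 3 + 0 = 3)
1/((A(-9, w) - 887)**2) = 1/((-12 - 887)**2) = 1/((-899)**2) = 1/808201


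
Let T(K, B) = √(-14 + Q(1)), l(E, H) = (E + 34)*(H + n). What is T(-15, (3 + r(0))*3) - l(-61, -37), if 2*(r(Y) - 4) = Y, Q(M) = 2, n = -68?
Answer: -2835 + 2*I*√3 ≈ -2835.0 + 3.4641*I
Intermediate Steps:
r(Y) = 4 + Y/2
l(E, H) = (-68 + H)*(34 + E) (l(E, H) = (E + 34)*(H - 68) = (34 + E)*(-68 + H) = (-68 + H)*(34 + E))
T(K, B) = 2*I*√3 (T(K, B) = √(-14 + 2) = √(-12) = 2*I*√3)
T(-15, (3 + r(0))*3) - l(-61, -37) = 2*I*√3 - (-2312 - 68*(-61) + 34*(-37) - 61*(-37)) = 2*I*√3 - (-2312 + 4148 - 1258 + 2257) = 2*I*√3 - 1*2835 = 2*I*√3 - 2835 = -2835 + 2*I*√3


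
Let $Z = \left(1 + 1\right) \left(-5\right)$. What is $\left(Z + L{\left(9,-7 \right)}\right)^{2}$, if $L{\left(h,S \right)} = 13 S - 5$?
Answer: $11236$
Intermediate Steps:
$L{\left(h,S \right)} = -5 + 13 S$
$Z = -10$ ($Z = 2 \left(-5\right) = -10$)
$\left(Z + L{\left(9,-7 \right)}\right)^{2} = \left(-10 + \left(-5 + 13 \left(-7\right)\right)\right)^{2} = \left(-10 - 96\right)^{2} = \left(-106\right)^{2} = 11236$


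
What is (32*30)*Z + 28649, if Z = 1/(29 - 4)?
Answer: 143437/5 ≈ 28687.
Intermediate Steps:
Z = 1/25 ≈ 0.040000
(32*30)*Z + 28649 = (32*30)*(1/25) + 28649 = 960*(1/25) + 28649 = 192/5 + 28649 = 143437/5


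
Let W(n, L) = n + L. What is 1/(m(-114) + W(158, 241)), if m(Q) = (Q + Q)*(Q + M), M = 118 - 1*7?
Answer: 1/1083 ≈ 0.00092336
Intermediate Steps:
M = 111 (M = 118 - 7 = 111)
m(Q) = 2*Q*(111 + Q) (m(Q) = (Q + Q)*(Q + 111) = (2*Q)*(111 + Q) = 2*Q*(111 + Q))
W(n, L) = L + n
1/(m(-114) + W(158, 241)) = 1/(2*(-114)*(111 - 114) + (241 + 158)) = 1/(2*(-114)*(-3) + 399) = 1/(684 + 399) = 1/1083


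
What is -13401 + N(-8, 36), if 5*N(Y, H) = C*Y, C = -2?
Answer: -66989/5 ≈ -13398.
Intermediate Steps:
N(Y, H) = -2*Y/5 (N(Y, H) = (-2*Y)/5 = -2*Y/5)
-13401 + N(-8, 36) = -13401 - ⅖*(-8) = -13401 + 16/5 = -66989/5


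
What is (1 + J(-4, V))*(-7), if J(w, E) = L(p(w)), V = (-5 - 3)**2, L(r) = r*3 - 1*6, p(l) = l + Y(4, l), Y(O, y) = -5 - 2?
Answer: 266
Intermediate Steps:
Y(O, y) = -7
p(l) = -7 + l (p(l) = l - 7 = -7 + l)
L(r) = -6 + 3*r (L(r) = 3*r - 6 = -6 + 3*r)
V = 64 (V = (-8)**2 = 64)
J(w, E) = -27 + 3*w (J(w, E) = -6 + 3*(-7 + w) = -6 + (-21 + 3*w) = -27 + 3*w)
(1 + J(-4, V))*(-7) = (1 + (-27 + 3*(-4)))*(-7) = (1 + (-27 - 12))*(-7) = (1 - 39)*(-7) = -38*(-7) = 266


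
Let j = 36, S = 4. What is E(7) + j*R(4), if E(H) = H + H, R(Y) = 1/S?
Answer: 23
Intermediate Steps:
R(Y) = ¼ (R(Y) = 1/4 = 1*(¼) = ¼)
E(H) = 2*H
E(7) + j*R(4) = 2*7 + 36*(¼) = 14 + 9 = 23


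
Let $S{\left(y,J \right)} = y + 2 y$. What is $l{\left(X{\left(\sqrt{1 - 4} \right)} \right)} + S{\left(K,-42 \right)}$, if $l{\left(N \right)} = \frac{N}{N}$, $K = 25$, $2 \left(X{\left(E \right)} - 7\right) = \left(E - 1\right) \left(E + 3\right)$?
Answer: $76$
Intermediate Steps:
$X{\left(E \right)} = 7 + \frac{\left(-1 + E\right) \left(3 + E\right)}{2}$ ($X{\left(E \right)} = 7 + \frac{\left(E - 1\right) \left(E + 3\right)}{2} = 7 + \frac{\left(-1 + E\right) \left(3 + E\right)}{2}$)
$S{\left(y,J \right)} = 3 y$
$l{\left(N \right)} = 1$
$l{\left(X{\left(\sqrt{1 - 4} \right)} \right)} + S{\left(K,-42 \right)} = 1 + 3 \cdot 25 = 1 + 75 = 76$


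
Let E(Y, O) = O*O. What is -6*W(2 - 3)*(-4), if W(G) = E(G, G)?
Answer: 24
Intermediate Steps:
E(Y, O) = O**2
W(G) = G**2
-6*W(2 - 3)*(-4) = -6*(2 - 3)**2*(-4) = -6*(-1)**2*(-4) = -6*1*(-4) = -6*(-4) = 24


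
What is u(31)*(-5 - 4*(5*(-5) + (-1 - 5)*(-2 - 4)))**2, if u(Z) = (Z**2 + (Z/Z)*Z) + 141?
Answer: 2720333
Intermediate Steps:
u(Z) = 141 + Z + Z**2 (u(Z) = (Z**2 + 1*Z) + 141 = (Z**2 + Z) + 141 = (Z + Z**2) + 141 = 141 + Z + Z**2)
u(31)*(-5 - 4*(5*(-5) + (-1 - 5)*(-2 - 4)))**2 = (141 + 31 + 31**2)*(-5 - 4*(5*(-5) + (-1 - 5)*(-2 - 4)))**2 = (141 + 31 + 961)*(-5 - 4*(-25 - 6*(-6)))**2 = 1133*(-5 - 4*(-25 + 36))**2 = 1133*(-5 - 4*11)**2 = 1133*(-5 - 44)**2 = 1133*(-49)**2 = 1133*2401 = 2720333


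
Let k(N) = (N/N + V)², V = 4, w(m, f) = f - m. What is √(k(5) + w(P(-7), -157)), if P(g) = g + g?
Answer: I*√118 ≈ 10.863*I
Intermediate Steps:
P(g) = 2*g
k(N) = 25 (k(N) = (N/N + 4)² = (1 + 4)² = 5² = 25)
√(k(5) + w(P(-7), -157)) = √(25 + (-157 - 2*(-7))) = √(25 + (-157 - 1*(-14))) = √(25 + (-157 + 14)) = √(25 - 143) = √(-118) = I*√118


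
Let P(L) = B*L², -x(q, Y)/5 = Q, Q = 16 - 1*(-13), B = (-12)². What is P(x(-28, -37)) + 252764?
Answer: 3280364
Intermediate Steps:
B = 144
Q = 29 (Q = 16 + 13 = 29)
x(q, Y) = -145 (x(q, Y) = -5*29 = -145)
P(L) = 144*L²
P(x(-28, -37)) + 252764 = 144*(-145)² + 252764 = 144*21025 + 252764 = 3027600 + 252764 = 3280364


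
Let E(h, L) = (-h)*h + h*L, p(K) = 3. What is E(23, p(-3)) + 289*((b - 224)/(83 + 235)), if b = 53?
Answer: -65233/106 ≈ -615.41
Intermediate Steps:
E(h, L) = -h² + L*h
E(23, p(-3)) + 289*((b - 224)/(83 + 235)) = 23*(3 - 1*23) + 289*((53 - 224)/(83 + 235)) = 23*(3 - 23) + 289*(-171/318) = 23*(-20) + 289*(-171*1/318) = -460 + 289*(-57/106) = -460 - 16473/106 = -65233/106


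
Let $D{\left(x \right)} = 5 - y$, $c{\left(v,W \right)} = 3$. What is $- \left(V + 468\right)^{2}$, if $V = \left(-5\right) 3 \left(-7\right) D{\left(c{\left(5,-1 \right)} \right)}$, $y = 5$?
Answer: $-219024$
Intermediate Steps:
$D{\left(x \right)} = 0$ ($D{\left(x \right)} = 5 - 5 = 0$)
$V = 0$ ($V = \left(-5\right) 3 \left(-7\right) 0 = \left(-15\right) \left(-7\right) 0 = 105 \cdot 0 = 0$)
$- \left(V + 468\right)^{2} = - \left(0 + 468\right)^{2} = - 468^{2} = \left(-1\right) 219024 = -219024$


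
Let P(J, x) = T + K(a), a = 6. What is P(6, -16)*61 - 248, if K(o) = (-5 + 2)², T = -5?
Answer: -4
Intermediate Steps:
K(o) = 9 (K(o) = (-3)² = 9)
P(J, x) = 4 (P(J, x) = -5 + 9 = 4)
P(6, -16)*61 - 248 = 4*61 - 248 = 244 - 248 = -4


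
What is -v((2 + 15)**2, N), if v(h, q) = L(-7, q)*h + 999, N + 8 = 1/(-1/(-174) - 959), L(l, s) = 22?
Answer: -7357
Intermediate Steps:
N = -1335094/166865 (N = -8 + 1/(-1/(-174) - 959) = -8 + 1/(-1*(-1/174) - 959) = -8 + 1/(1/174 - 959) = -8 + 1/(-166865/174) = -8 - 174/166865 = -1335094/166865 ≈ -8.0010)
v(h, q) = 999 + 22*h (v(h, q) = 22*h + 999 = 999 + 22*h)
-v((2 + 15)**2, N) = -(999 + 22*(2 + 15)**2) = -(999 + 22*17**2) = -(999 + 22*289) = -(999 + 6358) = -1*7357 = -7357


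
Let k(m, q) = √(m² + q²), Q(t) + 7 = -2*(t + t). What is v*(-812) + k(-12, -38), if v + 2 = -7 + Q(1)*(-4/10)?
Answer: 18676/5 + 2*√397 ≈ 3775.1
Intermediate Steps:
Q(t) = -7 - 4*t (Q(t) = -7 - 2*(t + t) = -7 - 4*t)
v = -23/5 (v = -2 + (-7 + (-7 - 4*1)*(-4/10)) = -2 + (-7 + (-7 - 4)*(-4*⅒)) = -2 + (-7 - 11*(-⅖)) = -2 + (-7 + 22/5) = -2 - 13/5 = -23/5 ≈ -4.6000)
v*(-812) + k(-12, -38) = -23/5*(-812) + √((-12)² + (-38)²) = 18676/5 + √(144 + 1444) = 18676/5 + √1588 = 18676/5 + 2*√397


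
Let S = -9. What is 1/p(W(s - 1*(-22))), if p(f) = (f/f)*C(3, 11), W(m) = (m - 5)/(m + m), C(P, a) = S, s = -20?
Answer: -1/9 ≈ -0.11111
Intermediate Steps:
C(P, a) = -9
W(m) = (-5 + m)/(2*m) (W(m) = (-5 + m)/((2*m)) = (-5 + m)*(1/(2*m)) = (-5 + m)/(2*m))
p(f) = -9 (p(f) = (f/f)*(-9) = 1*(-9) = -9)
1/p(W(s - 1*(-22))) = 1/(-9) = -1/9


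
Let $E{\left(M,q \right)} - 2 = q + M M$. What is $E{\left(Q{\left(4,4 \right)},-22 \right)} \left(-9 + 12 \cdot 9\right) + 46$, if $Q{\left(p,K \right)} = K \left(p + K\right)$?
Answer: $99442$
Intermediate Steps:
$Q{\left(p,K \right)} = K \left(K + p\right)$
$E{\left(M,q \right)} = 2 + q + M^{2}$ ($E{\left(M,q \right)} = 2 + \left(q + M M\right) = 2 + \left(q + M^{2}\right) = 2 + q + M^{2}$)
$E{\left(Q{\left(4,4 \right)},-22 \right)} \left(-9 + 12 \cdot 9\right) + 46 = \left(2 - 22 + \left(4 \left(4 + 4\right)\right)^{2}\right) \left(-9 + 12 \cdot 9\right) + 46 = \left(2 - 22 + \left(4 \cdot 8\right)^{2}\right) \left(-9 + 108\right) + 46 = \left(2 - 22 + 32^{2}\right) 99 + 46 = \left(2 - 22 + 1024\right) 99 + 46 = 1004 \cdot 99 + 46 = 99396 + 46 = 99442$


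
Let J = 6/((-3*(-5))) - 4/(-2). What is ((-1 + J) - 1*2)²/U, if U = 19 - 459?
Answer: -9/11000 ≈ -0.00081818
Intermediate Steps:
J = 12/5 (J = 6/15 - 4*(-½) = 6*(1/15) + 2 = ⅖ + 2 = 12/5 ≈ 2.4000)
U = -440
((-1 + J) - 1*2)²/U = ((-1 + 12/5) - 1*2)²/(-440) = (7/5 - 2)²*(-1/440) = (-⅗)²*(-1/440) = (9/25)*(-1/440) = -9/11000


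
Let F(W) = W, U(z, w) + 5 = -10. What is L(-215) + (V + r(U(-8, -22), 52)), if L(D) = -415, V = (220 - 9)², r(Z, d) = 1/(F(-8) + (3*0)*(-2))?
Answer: 352847/8 ≈ 44106.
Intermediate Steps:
U(z, w) = -15 (U(z, w) = -5 - 10 = -15)
r(Z, d) = -⅛ (r(Z, d) = 1/(-8 + (3*0)*(-2)) = 1/(-8 + 0*(-2)) = 1/(-8 + 0) = 1/(-8) = -⅛)
V = 44521 (V = 211² = 44521)
L(-215) + (V + r(U(-8, -22), 52)) = -415 + (44521 - ⅛) = -415 + 356167/8 = 352847/8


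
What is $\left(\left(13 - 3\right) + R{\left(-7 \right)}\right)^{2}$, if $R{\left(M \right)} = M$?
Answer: $9$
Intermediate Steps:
$\left(\left(13 - 3\right) + R{\left(-7 \right)}\right)^{2} = \left(\left(13 - 3\right) - 7\right)^{2} = \left(10 - 7\right)^{2} = 3^{2} = 9$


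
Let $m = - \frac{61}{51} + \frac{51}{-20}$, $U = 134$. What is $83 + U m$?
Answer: $- \frac{213677}{510} \approx -418.97$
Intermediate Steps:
$m = - \frac{3821}{1020}$ ($m = \left(-61\right) \frac{1}{51} + 51 \left(- \frac{1}{20}\right) = - \frac{61}{51} - \frac{51}{20} = - \frac{3821}{1020} \approx -3.7461$)
$83 + U m = 83 + 134 \left(- \frac{3821}{1020}\right) = 83 - \frac{256007}{510} = - \frac{213677}{510}$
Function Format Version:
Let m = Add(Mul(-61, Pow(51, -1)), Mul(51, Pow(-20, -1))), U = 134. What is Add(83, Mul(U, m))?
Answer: Rational(-213677, 510) ≈ -418.97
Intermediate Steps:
m = Rational(-3821, 1020) (m = Add(Mul(-61, Rational(1, 51)), Mul(51, Rational(-1, 20))) = Add(Rational(-61, 51), Rational(-51, 20)) = Rational(-3821, 1020) ≈ -3.7461)
Add(83, Mul(U, m)) = Add(83, Mul(134, Rational(-3821, 1020))) = Add(83, Rational(-256007, 510)) = Rational(-213677, 510)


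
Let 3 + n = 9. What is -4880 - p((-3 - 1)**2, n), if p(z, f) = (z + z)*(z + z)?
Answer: -5904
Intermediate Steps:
n = 6 (n = -3 + 9 = 6)
p(z, f) = 4*z**2 (p(z, f) = (2*z)*(2*z) = 4*z**2)
-4880 - p((-3 - 1)**2, n) = -4880 - 4*((-3 - 1)**2)**2 = -4880 - 4*((-4)**2)**2 = -4880 - 4*16**2 = -4880 - 4*256 = -4880 - 1*1024 = -4880 - 1024 = -5904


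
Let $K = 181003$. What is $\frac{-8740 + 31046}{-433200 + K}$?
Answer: $- \frac{22306}{252197} \approx -0.088447$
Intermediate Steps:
$\frac{-8740 + 31046}{-433200 + K} = \frac{-8740 + 31046}{-433200 + 181003} = \frac{22306}{-252197} = 22306 \left(- \frac{1}{252197}\right) = - \frac{22306}{252197}$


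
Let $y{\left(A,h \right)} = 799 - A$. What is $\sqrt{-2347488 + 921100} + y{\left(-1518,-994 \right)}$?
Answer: $2317 + 2 i \sqrt{356597} \approx 2317.0 + 1194.3 i$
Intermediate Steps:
$\sqrt{-2347488 + 921100} + y{\left(-1518,-994 \right)} = \sqrt{-2347488 + 921100} + \left(799 - -1518\right) = \sqrt{-1426388} + \left(799 + 1518\right) = 2 i \sqrt{356597} + 2317 = 2317 + 2 i \sqrt{356597}$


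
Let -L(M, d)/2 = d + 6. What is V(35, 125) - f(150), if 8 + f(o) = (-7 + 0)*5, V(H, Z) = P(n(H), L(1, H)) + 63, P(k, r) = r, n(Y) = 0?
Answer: 24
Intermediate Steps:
L(M, d) = -12 - 2*d (L(M, d) = -2*(d + 6) = -2*(6 + d) = -12 - 2*d)
V(H, Z) = 51 - 2*H (V(H, Z) = (-12 - 2*H) + 63 = 51 - 2*H)
f(o) = -43 (f(o) = -8 + (-7 + 0)*5 = -8 - 7*5 = -8 - 35 = -43)
V(35, 125) - f(150) = (51 - 2*35) - 1*(-43) = (51 - 70) + 43 = -19 + 43 = 24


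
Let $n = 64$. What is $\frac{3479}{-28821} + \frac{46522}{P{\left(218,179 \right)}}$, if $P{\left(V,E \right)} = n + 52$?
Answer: $\frac{670203499}{1671618} \approx 400.93$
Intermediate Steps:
$P{\left(V,E \right)} = 116$ ($P{\left(V,E \right)} = 64 + 52 = 116$)
$\frac{3479}{-28821} + \frac{46522}{P{\left(218,179 \right)}} = \frac{3479}{-28821} + \frac{46522}{116} = 3479 \left(- \frac{1}{28821}\right) + 46522 \cdot \frac{1}{116} = - \frac{3479}{28821} + \frac{23261}{58} = \frac{670203499}{1671618}$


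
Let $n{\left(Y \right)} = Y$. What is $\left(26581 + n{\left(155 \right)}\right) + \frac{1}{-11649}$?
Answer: $\frac{311447663}{11649} \approx 26736.0$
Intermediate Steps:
$\left(26581 + n{\left(155 \right)}\right) + \frac{1}{-11649} = \left(26581 + 155\right) + \frac{1}{-11649} = 26736 - \frac{1}{11649} = \frac{311447663}{11649}$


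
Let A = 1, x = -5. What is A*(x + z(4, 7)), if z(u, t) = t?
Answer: 2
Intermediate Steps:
A*(x + z(4, 7)) = 1*(-5 + 7) = 1*2 = 2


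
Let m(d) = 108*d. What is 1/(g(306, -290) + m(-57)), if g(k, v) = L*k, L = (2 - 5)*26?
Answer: -1/30024 ≈ -3.3307e-5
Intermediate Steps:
L = -78 (L = -3*26 = -78)
g(k, v) = -78*k
1/(g(306, -290) + m(-57)) = 1/(-78*306 + 108*(-57)) = 1/(-23868 - 6156) = 1/(-30024) = -1/30024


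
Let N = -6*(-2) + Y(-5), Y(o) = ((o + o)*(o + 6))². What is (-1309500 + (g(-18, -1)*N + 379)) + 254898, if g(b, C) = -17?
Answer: -1056127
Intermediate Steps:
Y(o) = 4*o²*(6 + o)² (Y(o) = ((2*o)*(6 + o))² = (2*o*(6 + o))² = 4*o²*(6 + o)²)
N = 112 (N = -6*(-2) + 4*(-5)²*(6 - 5)² = 12 + 4*25*1² = 12 + 4*25*1 = 12 + 100 = 112)
(-1309500 + (g(-18, -1)*N + 379)) + 254898 = (-1309500 + (-17*112 + 379)) + 254898 = (-1309500 + (-1904 + 379)) + 254898 = (-1309500 - 1525) + 254898 = -1311025 + 254898 = -1056127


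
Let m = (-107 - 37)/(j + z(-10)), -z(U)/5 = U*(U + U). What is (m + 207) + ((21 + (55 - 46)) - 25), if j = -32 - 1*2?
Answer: 109676/517 ≈ 212.14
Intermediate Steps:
j = -34 (j = -32 - 2 = -34)
z(U) = -10*U² (z(U) = -5*U*(U + U) = -5*U*2*U = -10*U²)
m = 72/517 (m = (-107 - 37)/(-34 - 10*(-10)²) = -144/(-34 - 10*100) = -144/(-34 - 1000) = -144/(-1034) = -144*(-1/1034) = 72/517 ≈ 0.13927)
(m + 207) + ((21 + (55 - 46)) - 25) = (72/517 + 207) + ((21 + (55 - 46)) - 25) = 107091/517 + ((21 + 9) - 25) = 107091/517 + (30 - 25) = 107091/517 + 5 = 109676/517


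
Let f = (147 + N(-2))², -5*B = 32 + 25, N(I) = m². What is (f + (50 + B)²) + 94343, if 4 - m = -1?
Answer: 3135424/25 ≈ 1.2542e+5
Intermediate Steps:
m = 5 (m = 4 - 1*(-1) = 4 + 1 = 5)
N(I) = 25 (N(I) = 5² = 25)
B = -57/5 (B = -(32 + 25)/5 = -⅕*57 = -57/5 ≈ -11.400)
f = 29584 (f = (147 + 25)² = 172² = 29584)
(f + (50 + B)²) + 94343 = (29584 + (50 - 57/5)²) + 94343 = (29584 + (193/5)²) + 94343 = (29584 + 37249/25) + 94343 = 776849/25 + 94343 = 3135424/25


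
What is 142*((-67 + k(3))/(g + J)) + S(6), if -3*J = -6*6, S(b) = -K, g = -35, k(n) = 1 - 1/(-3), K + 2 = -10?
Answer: 28802/69 ≈ 417.42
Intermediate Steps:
K = -12 (K = -2 - 10 = -12)
k(n) = 4/3 (k(n) = 1 - 1*(-⅓) = 1 + ⅓ = 4/3)
S(b) = 12 (S(b) = -1*(-12) = 12)
J = 12 (J = -(-2)*6 = -⅓*(-36) = 12)
142*((-67 + k(3))/(g + J)) + S(6) = 142*((-67 + 4/3)/(-35 + 12)) + 12 = 142*(-197/3/(-23)) + 12 = 142*(-197/3*(-1/23)) + 12 = 142*(197/69) + 12 = 27974/69 + 12 = 28802/69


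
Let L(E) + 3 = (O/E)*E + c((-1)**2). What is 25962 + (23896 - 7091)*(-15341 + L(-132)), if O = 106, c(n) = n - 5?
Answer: -256115848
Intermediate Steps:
c(n) = -5 + n
L(E) = 99 (L(E) = -3 + ((106/E)*E + (-5 + (-1)**2)) = -3 + (106 + (-5 + 1)) = -3 + (106 - 4) = -3 + 102 = 99)
25962 + (23896 - 7091)*(-15341 + L(-132)) = 25962 + (23896 - 7091)*(-15341 + 99) = 25962 + 16805*(-15242) = 25962 - 256141810 = -256115848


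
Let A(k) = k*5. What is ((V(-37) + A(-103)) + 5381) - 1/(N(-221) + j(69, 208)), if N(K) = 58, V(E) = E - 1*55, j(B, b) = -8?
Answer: 238699/50 ≈ 4774.0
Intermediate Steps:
A(k) = 5*k
V(E) = -55 + E (V(E) = E - 55 = -55 + E)
((V(-37) + A(-103)) + 5381) - 1/(N(-221) + j(69, 208)) = (((-55 - 37) + 5*(-103)) + 5381) - 1/(58 - 8) = ((-92 - 515) + 5381) - 1/50 = (-607 + 5381) - 1*1/50 = 4774 - 1/50 = 238699/50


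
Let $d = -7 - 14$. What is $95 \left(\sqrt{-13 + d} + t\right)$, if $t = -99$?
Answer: $-9405 + 95 i \sqrt{34} \approx -9405.0 + 553.94 i$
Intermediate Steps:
$d = -21$
$95 \left(\sqrt{-13 + d} + t\right) = 95 \left(\sqrt{-13 - 21} - 99\right) = 95 \left(\sqrt{-34} - 99\right) = 95 \left(i \sqrt{34} - 99\right) = 95 \left(-99 + i \sqrt{34}\right) = -9405 + 95 i \sqrt{34}$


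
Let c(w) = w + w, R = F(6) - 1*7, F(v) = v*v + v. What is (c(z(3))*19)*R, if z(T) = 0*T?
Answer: 0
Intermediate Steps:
F(v) = v + v² (F(v) = v² + v = v + v²)
R = 35 (R = 6*(1 + 6) - 1*7 = 6*7 - 7 = 42 - 7 = 35)
z(T) = 0
c(w) = 2*w
(c(z(3))*19)*R = ((2*0)*19)*35 = (0*19)*35 = 0*35 = 0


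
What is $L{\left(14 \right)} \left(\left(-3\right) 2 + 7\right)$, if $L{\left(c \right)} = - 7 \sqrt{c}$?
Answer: $- 7 \sqrt{14} \approx -26.192$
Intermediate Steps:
$L{\left(14 \right)} \left(\left(-3\right) 2 + 7\right) = - 7 \sqrt{14} \left(\left(-3\right) 2 + 7\right) = - 7 \sqrt{14} \left(-6 + 7\right) = - 7 \sqrt{14} \cdot 1 = - 7 \sqrt{14}$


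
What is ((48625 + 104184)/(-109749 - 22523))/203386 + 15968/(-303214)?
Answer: -214810914482191/4078572901498144 ≈ -0.052668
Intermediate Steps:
((48625 + 104184)/(-109749 - 22523))/203386 + 15968/(-303214) = (152809/(-132272))*(1/203386) + 15968*(-1/303214) = (152809*(-1/132272))*(1/203386) - 7984/151607 = -152809/132272*1/203386 - 7984/151607 = -152809/26902272992 - 7984/151607 = -214810914482191/4078572901498144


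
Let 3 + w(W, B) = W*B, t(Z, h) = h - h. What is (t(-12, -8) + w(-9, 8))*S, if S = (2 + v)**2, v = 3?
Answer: -1875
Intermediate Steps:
t(Z, h) = 0
w(W, B) = -3 + B*W (w(W, B) = -3 + W*B = -3 + B*W)
S = 25 (S = (2 + 3)**2 = 5**2 = 25)
(t(-12, -8) + w(-9, 8))*S = (0 + (-3 + 8*(-9)))*25 = (0 + (-3 - 72))*25 = (0 - 75)*25 = -75*25 = -1875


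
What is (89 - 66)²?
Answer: 529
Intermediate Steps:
(89 - 66)² = 23² = 529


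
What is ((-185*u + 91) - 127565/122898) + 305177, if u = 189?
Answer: 33219570529/122898 ≈ 2.7030e+5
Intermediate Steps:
((-185*u + 91) - 127565/122898) + 305177 = ((-185*189 + 91) - 127565/122898) + 305177 = ((-34965 + 91) - 127565*1/122898) + 305177 = (-34874 - 127565/122898) + 305177 = -4286072417/122898 + 305177 = 33219570529/122898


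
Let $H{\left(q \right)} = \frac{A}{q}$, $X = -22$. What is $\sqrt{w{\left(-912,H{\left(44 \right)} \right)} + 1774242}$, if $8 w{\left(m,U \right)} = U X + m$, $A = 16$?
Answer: $\sqrt{1774127} \approx 1332.0$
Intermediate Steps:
$H{\left(q \right)} = \frac{16}{q}$
$w{\left(m,U \right)} = - \frac{11 U}{4} + \frac{m}{8}$ ($w{\left(m,U \right)} = \frac{U \left(-22\right) + m}{8} = \frac{- 22 U + m}{8} = \frac{m - 22 U}{8} = - \frac{11 U}{4} + \frac{m}{8}$)
$\sqrt{w{\left(-912,H{\left(44 \right)} \right)} + 1774242} = \sqrt{\left(- \frac{11 \cdot \frac{16}{44}}{4} + \frac{1}{8} \left(-912\right)\right) + 1774242} = \sqrt{\left(- \frac{11 \cdot 16 \cdot \frac{1}{44}}{4} - 114\right) + 1774242} = \sqrt{\left(\left(- \frac{11}{4}\right) \frac{4}{11} - 114\right) + 1774242} = \sqrt{\left(-1 - 114\right) + 1774242} = \sqrt{-115 + 1774242} = \sqrt{1774127}$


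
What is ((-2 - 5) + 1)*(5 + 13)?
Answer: -108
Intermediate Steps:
((-2 - 5) + 1)*(5 + 13) = (-7 + 1)*18 = -6*18 = -108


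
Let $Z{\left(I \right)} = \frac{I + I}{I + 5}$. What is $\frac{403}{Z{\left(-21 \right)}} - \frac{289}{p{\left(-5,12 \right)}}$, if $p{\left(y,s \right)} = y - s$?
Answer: $\frac{3581}{21} \approx 170.52$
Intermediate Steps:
$Z{\left(I \right)} = \frac{2 I}{5 + I}$
$\frac{403}{Z{\left(-21 \right)}} - \frac{289}{p{\left(-5,12 \right)}} = \frac{403}{2 \left(-21\right) \frac{1}{5 - 21}} - \frac{289}{-5 - 12} = \frac{403}{2 \left(-21\right) \frac{1}{-16}} - \frac{289}{-5 - 12} = \frac{403}{2 \left(-21\right) \left(- \frac{1}{16}\right)} - \frac{289}{-17} = \frac{403}{\frac{21}{8}} - -17 = 403 \cdot \frac{8}{21} + 17 = \frac{3224}{21} + 17 = \frac{3581}{21}$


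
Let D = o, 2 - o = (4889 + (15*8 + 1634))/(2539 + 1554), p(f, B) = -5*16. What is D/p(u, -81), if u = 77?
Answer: -1543/327440 ≈ -0.0047123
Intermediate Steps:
p(f, B) = -80
o = 1543/4093 (o = 2 - (4889 + (15*8 + 1634))/(2539 + 1554) = 2 - (4889 + (120 + 1634))/4093 = 2 - (4889 + 1754)/4093 = 2 - 6643/4093 = 1543/4093 ≈ 0.37699)
D = 1543/4093 ≈ 0.37699
D/p(u, -81) = (1543/4093)/(-80) = (1543/4093)*(-1/80) = -1543/327440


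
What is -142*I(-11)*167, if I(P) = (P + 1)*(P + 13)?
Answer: 474280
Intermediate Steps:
I(P) = (1 + P)*(13 + P)
-142*I(-11)*167 = -142*(13 + (-11)² + 14*(-11))*167 = -142*(13 + 121 - 154)*167 = -142*(-20)*167 = 2840*167 = 474280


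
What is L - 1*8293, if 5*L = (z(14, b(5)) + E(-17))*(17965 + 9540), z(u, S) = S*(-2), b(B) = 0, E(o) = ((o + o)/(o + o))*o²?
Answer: 1581496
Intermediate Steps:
E(o) = o² (E(o) = ((2*o)/((2*o)))*o² = ((2*o)*(1/(2*o)))*o² = 1*o² = o²)
z(u, S) = -2*S
L = 1589789 (L = ((-2*0 + (-17)²)*(17965 + 9540))/5 = ((0 + 289)*27505)/5 = (289*27505)/5 = (⅕)*7948945 = 1589789)
L - 1*8293 = 1589789 - 1*8293 = 1589789 - 8293 = 1581496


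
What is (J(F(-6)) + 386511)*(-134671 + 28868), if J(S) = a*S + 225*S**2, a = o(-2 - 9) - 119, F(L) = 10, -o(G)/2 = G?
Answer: -43171961923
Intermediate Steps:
o(G) = -2*G
a = -97 (a = -2*(-2 - 9) - 119 = -2*(-11) - 119 = 22 - 119 = -97)
J(S) = -97*S + 225*S**2
(J(F(-6)) + 386511)*(-134671 + 28868) = (10*(-97 + 225*10) + 386511)*(-134671 + 28868) = (10*(-97 + 2250) + 386511)*(-105803) = (10*2153 + 386511)*(-105803) = (21530 + 386511)*(-105803) = 408041*(-105803) = -43171961923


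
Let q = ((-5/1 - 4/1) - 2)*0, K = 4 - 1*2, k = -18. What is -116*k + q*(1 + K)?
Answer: 2088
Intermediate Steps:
K = 2 (K = 4 - 2 = 2)
q = 0 (q = ((-5*1 - 4*1) - 2)*0 = ((-5 - 4) - 2)*0 = (-9 - 2)*0 = -11*0 = 0)
-116*k + q*(1 + K) = -116*(-18) + 0*(1 + 2) = 2088 + 0*3 = 2088 + 0 = 2088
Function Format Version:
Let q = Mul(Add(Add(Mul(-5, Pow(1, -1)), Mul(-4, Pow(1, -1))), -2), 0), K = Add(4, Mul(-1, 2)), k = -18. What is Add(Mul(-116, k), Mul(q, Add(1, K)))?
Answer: 2088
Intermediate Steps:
K = 2 (K = Add(4, -2) = 2)
q = 0 (q = Mul(Add(Add(Mul(-5, 1), Mul(-4, 1)), -2), 0) = Mul(Add(Add(-5, -4), -2), 0) = Mul(Add(-9, -2), 0) = Mul(-11, 0) = 0)
Add(Mul(-116, k), Mul(q, Add(1, K))) = Add(Mul(-116, -18), Mul(0, Add(1, 2))) = Add(2088, Mul(0, 3)) = Add(2088, 0) = 2088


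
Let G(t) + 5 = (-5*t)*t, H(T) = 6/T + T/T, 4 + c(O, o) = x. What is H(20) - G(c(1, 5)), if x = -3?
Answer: 2513/10 ≈ 251.30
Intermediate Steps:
c(O, o) = -7 (c(O, o) = -4 - 3 = -7)
H(T) = 1 + 6/T (H(T) = 6/T + 1 = 1 + 6/T)
G(t) = -5 - 5*t**2 (G(t) = -5 + (-5*t)*t = -5 - 5*t**2)
H(20) - G(c(1, 5)) = (6 + 20)/20 - (-5 - 5*(-7)**2) = (1/20)*26 - (-5 - 5*49) = 13/10 - (-5 - 245) = 13/10 - 1*(-250) = 13/10 + 250 = 2513/10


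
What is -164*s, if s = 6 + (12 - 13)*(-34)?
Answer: -6560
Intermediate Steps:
s = 40 (s = 6 - 1*(-34) = 6 + 34 = 40)
-164*s = -164*40 = -6560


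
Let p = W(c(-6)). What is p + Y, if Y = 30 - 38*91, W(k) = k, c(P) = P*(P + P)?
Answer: -3356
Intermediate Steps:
c(P) = 2*P² (c(P) = P*(2*P) = 2*P²)
p = 72 (p = 2*(-6)² = 2*36 = 72)
Y = -3428 (Y = 30 - 3458 = -3428)
p + Y = 72 - 3428 = -3356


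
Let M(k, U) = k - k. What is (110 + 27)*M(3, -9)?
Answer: 0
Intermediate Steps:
M(k, U) = 0
(110 + 27)*M(3, -9) = (110 + 27)*0 = 137*0 = 0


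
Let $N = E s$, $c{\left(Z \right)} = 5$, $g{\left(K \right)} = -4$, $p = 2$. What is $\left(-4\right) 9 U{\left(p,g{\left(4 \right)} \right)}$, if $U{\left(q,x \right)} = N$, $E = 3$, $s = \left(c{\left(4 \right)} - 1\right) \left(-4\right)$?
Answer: $1728$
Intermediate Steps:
$s = -16$ ($s = \left(5 - 1\right) \left(-4\right) = 4 \left(-4\right) = -16$)
$N = -48$ ($N = 3 \left(-16\right) = -48$)
$U{\left(q,x \right)} = -48$
$\left(-4\right) 9 U{\left(p,g{\left(4 \right)} \right)} = \left(-4\right) 9 \left(-48\right) = \left(-36\right) \left(-48\right) = 1728$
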